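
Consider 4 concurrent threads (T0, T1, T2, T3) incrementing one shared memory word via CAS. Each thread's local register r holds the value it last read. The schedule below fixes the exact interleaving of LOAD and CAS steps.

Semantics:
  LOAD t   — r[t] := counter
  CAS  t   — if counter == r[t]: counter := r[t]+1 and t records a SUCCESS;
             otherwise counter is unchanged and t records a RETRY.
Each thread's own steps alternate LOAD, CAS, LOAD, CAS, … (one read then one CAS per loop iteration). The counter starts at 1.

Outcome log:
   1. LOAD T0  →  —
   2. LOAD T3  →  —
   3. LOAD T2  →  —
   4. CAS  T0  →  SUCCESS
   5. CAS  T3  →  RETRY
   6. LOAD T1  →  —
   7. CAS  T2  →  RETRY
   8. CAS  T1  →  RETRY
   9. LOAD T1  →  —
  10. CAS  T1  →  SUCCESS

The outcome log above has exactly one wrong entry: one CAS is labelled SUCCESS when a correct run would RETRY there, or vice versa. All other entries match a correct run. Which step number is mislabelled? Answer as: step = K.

Correct run:
step 1: T0 LOAD ⇒ load; ctr=1 reg=1
step 2: T3 LOAD ⇒ load; ctr=1 reg=1
step 3: T2 LOAD ⇒ load; ctr=1 reg=1
step 4: T0 CAS ⇒ ok; ctr=2 reg=1
step 5: T3 CAS ⇒ retry; ctr=2 reg=1
step 6: T1 LOAD ⇒ load; ctr=2 reg=2
step 7: T2 CAS ⇒ retry; ctr=2 reg=1
step 8: T1 CAS ⇒ ok; ctr=3 reg=2
step 9: T1 LOAD ⇒ load; ctr=3 reg=3
step 10: T1 CAS ⇒ ok; ctr=4 reg=3
Log disagrees first at step 8.

step = 8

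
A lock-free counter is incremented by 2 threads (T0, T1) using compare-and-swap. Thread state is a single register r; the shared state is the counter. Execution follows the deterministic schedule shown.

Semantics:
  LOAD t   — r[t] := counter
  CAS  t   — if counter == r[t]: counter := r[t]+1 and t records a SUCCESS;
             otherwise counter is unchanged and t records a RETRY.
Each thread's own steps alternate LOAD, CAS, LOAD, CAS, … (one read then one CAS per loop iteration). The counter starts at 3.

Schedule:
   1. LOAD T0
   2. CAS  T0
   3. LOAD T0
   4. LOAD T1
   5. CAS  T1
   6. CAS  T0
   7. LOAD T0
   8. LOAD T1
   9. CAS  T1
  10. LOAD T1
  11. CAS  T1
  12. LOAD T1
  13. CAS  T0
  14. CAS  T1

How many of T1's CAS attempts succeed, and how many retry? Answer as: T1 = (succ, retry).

T1 = (4, 0)

   1) LOAD T0:  M=3  r_T0=3
   2) CAS  T0:  M=4  r_T0=3 ✓
   3) LOAD T0:  M=4  r_T0=4
   4) LOAD T1:  M=4  r_T1=4
   5) CAS  T1:  M=5  r_T1=4 ✓
   6) CAS  T0:  M=5  r_T0=4 ✗
   7) LOAD T0:  M=5  r_T0=5
   8) LOAD T1:  M=5  r_T1=5
   9) CAS  T1:  M=6  r_T1=5 ✓
  10) LOAD T1:  M=6  r_T1=6
  11) CAS  T1:  M=7  r_T1=6 ✓
  12) LOAD T1:  M=7  r_T1=7
  13) CAS  T0:  M=7  r_T0=5 ✗
  14) CAS  T1:  M=8  r_T1=7 ✓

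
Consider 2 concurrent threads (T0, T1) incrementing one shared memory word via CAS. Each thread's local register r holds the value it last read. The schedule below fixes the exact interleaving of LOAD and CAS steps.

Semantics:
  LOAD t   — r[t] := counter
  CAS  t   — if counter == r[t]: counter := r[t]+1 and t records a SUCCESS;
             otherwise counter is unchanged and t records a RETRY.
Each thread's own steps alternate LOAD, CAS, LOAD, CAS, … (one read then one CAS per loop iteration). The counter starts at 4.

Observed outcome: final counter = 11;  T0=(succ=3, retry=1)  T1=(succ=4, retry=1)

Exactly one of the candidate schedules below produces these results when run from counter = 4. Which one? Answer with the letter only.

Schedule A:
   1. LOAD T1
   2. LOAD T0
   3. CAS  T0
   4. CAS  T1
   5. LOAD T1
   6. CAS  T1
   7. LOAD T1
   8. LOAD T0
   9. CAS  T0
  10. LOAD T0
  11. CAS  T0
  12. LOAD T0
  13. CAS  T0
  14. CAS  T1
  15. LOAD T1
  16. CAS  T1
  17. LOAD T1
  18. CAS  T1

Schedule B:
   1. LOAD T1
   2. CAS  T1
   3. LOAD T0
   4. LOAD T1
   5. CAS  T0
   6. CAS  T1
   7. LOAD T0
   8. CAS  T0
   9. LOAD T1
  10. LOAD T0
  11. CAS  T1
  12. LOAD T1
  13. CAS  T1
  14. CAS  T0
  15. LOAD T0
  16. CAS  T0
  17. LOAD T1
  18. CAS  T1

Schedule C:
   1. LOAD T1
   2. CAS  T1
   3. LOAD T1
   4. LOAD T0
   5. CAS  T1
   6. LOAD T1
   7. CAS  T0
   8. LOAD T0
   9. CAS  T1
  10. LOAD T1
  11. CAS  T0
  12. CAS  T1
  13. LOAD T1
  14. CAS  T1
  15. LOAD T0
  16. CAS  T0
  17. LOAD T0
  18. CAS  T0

B

Tracing schedule B:
   1) LOAD T1:  M=4  r_T1=4
   2) CAS  T1:  M=5  r_T1=4 ✓
   3) LOAD T0:  M=5  r_T0=5
   4) LOAD T1:  M=5  r_T1=5
   5) CAS  T0:  M=6  r_T0=5 ✓
   6) CAS  T1:  M=6  r_T1=5 ✗
   7) LOAD T0:  M=6  r_T0=6
   8) CAS  T0:  M=7  r_T0=6 ✓
   9) LOAD T1:  M=7  r_T1=7
  10) LOAD T0:  M=7  r_T0=7
  11) CAS  T1:  M=8  r_T1=7 ✓
  12) LOAD T1:  M=8  r_T1=8
  13) CAS  T1:  M=9  r_T1=8 ✓
  14) CAS  T0:  M=9  r_T0=7 ✗
  15) LOAD T0:  M=9  r_T0=9
  16) CAS  T0:  M=10  r_T0=9 ✓
  17) LOAD T1:  M=10  r_T1=10
  18) CAS  T1:  M=11  r_T1=10 ✓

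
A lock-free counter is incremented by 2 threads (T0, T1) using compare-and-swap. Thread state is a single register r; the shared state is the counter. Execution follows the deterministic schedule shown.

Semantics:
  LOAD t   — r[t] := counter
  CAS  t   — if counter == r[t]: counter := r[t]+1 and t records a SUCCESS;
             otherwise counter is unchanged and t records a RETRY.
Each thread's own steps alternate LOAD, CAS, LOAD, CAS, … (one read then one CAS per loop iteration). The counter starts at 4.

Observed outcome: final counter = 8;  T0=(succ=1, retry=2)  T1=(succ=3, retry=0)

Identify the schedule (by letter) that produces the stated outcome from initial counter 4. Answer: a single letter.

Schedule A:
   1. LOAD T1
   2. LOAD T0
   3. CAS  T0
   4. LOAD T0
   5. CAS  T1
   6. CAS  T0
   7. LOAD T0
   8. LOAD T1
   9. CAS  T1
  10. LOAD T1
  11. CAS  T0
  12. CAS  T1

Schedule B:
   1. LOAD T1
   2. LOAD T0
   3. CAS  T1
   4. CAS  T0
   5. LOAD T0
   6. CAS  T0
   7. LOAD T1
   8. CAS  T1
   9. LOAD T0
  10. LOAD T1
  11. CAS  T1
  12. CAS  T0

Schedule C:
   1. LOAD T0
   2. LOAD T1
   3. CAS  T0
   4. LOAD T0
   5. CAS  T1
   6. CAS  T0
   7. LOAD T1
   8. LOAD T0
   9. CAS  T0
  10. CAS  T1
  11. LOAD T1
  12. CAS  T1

Tracing schedule B:
1. LOAD T1 → mem=4 r[T1]=4 [LOAD]
2. LOAD T0 → mem=4 r[T0]=4 [LOAD]
3. CAS T1 → mem=5 r[T1]=4 [OK]
4. CAS T0 → mem=5 r[T0]=4 [RETRY]
5. LOAD T0 → mem=5 r[T0]=5 [LOAD]
6. CAS T0 → mem=6 r[T0]=5 [OK]
7. LOAD T1 → mem=6 r[T1]=6 [LOAD]
8. CAS T1 → mem=7 r[T1]=6 [OK]
9. LOAD T0 → mem=7 r[T0]=7 [LOAD]
10. LOAD T1 → mem=7 r[T1]=7 [LOAD]
11. CAS T1 → mem=8 r[T1]=7 [OK]
12. CAS T0 → mem=8 r[T0]=7 [RETRY]

B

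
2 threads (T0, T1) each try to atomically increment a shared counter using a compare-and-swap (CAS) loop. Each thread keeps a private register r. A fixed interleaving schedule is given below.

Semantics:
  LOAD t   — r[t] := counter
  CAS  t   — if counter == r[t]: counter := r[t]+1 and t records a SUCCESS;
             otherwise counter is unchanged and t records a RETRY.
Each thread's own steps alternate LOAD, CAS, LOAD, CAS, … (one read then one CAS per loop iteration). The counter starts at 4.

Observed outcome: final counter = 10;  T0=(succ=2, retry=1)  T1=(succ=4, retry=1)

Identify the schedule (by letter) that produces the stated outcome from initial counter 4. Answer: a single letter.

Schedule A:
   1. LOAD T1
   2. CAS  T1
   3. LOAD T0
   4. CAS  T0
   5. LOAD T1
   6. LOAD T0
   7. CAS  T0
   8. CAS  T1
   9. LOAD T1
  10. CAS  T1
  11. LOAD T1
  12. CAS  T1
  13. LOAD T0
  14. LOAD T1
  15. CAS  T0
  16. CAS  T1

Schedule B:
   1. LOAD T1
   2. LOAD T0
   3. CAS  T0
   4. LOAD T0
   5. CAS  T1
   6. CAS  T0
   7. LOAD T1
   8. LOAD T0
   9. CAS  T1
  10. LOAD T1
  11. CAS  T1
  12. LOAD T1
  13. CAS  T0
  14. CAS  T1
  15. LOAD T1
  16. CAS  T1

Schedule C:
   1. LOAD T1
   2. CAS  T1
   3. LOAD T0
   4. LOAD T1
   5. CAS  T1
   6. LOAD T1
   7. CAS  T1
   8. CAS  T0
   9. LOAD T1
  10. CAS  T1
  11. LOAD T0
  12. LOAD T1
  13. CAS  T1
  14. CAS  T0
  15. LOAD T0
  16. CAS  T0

Simulating candidate B:
[1] T1.load  rd  (counter 4, T1.r 4)
[2] T0.load  rd  (counter 4, T0.r 4)
[3] T0.cas  hit  (counter 5, T0.r 4)
[4] T0.load  rd  (counter 5, T0.r 5)
[5] T1.cas  miss  (counter 5, T1.r 4)
[6] T0.cas  hit  (counter 6, T0.r 5)
[7] T1.load  rd  (counter 6, T1.r 6)
[8] T0.load  rd  (counter 6, T0.r 6)
[9] T1.cas  hit  (counter 7, T1.r 6)
[10] T1.load  rd  (counter 7, T1.r 7)
[11] T1.cas  hit  (counter 8, T1.r 7)
[12] T1.load  rd  (counter 8, T1.r 8)
[13] T0.cas  miss  (counter 8, T0.r 6)
[14] T1.cas  hit  (counter 9, T1.r 8)
[15] T1.load  rd  (counter 9, T1.r 9)
[16] T1.cas  hit  (counter 10, T1.r 9)

B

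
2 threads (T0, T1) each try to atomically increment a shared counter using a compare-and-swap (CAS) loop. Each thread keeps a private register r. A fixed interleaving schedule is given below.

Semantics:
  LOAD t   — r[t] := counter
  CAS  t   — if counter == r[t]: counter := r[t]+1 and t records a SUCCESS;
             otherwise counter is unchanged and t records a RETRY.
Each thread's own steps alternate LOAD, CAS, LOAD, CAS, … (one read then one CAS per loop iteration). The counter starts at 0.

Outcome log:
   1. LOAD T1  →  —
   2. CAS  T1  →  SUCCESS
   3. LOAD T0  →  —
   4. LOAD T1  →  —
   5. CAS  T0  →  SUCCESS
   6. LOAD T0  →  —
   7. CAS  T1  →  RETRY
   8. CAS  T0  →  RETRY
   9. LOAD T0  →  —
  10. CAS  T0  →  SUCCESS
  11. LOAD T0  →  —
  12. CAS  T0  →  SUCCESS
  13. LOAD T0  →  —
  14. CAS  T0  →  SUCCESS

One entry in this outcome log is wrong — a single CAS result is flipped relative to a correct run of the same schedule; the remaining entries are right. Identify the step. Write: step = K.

Correct run:
step 1: T1 LOAD ⇒ load; ctr=0 reg=0
step 2: T1 CAS ⇒ ok; ctr=1 reg=0
step 3: T0 LOAD ⇒ load; ctr=1 reg=1
step 4: T1 LOAD ⇒ load; ctr=1 reg=1
step 5: T0 CAS ⇒ ok; ctr=2 reg=1
step 6: T0 LOAD ⇒ load; ctr=2 reg=2
step 7: T1 CAS ⇒ retry; ctr=2 reg=1
step 8: T0 CAS ⇒ ok; ctr=3 reg=2
step 9: T0 LOAD ⇒ load; ctr=3 reg=3
step 10: T0 CAS ⇒ ok; ctr=4 reg=3
step 11: T0 LOAD ⇒ load; ctr=4 reg=4
step 12: T0 CAS ⇒ ok; ctr=5 reg=4
step 13: T0 LOAD ⇒ load; ctr=5 reg=5
step 14: T0 CAS ⇒ ok; ctr=6 reg=5
Log disagrees first at step 8.

step = 8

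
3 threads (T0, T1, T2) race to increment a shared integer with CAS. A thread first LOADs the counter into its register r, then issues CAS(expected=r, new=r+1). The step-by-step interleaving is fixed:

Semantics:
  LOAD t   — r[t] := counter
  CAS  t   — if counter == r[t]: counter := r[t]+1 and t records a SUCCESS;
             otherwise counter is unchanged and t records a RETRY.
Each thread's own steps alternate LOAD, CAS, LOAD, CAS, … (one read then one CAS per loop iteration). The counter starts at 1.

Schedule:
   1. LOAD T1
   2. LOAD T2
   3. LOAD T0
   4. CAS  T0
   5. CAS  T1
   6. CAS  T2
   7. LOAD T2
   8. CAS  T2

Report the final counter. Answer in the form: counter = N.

step 1: T1 LOAD ⇒ load; ctr=1 reg=1
step 2: T2 LOAD ⇒ load; ctr=1 reg=1
step 3: T0 LOAD ⇒ load; ctr=1 reg=1
step 4: T0 CAS ⇒ ok; ctr=2 reg=1
step 5: T1 CAS ⇒ retry; ctr=2 reg=1
step 6: T2 CAS ⇒ retry; ctr=2 reg=1
step 7: T2 LOAD ⇒ load; ctr=2 reg=2
step 8: T2 CAS ⇒ ok; ctr=3 reg=2

counter = 3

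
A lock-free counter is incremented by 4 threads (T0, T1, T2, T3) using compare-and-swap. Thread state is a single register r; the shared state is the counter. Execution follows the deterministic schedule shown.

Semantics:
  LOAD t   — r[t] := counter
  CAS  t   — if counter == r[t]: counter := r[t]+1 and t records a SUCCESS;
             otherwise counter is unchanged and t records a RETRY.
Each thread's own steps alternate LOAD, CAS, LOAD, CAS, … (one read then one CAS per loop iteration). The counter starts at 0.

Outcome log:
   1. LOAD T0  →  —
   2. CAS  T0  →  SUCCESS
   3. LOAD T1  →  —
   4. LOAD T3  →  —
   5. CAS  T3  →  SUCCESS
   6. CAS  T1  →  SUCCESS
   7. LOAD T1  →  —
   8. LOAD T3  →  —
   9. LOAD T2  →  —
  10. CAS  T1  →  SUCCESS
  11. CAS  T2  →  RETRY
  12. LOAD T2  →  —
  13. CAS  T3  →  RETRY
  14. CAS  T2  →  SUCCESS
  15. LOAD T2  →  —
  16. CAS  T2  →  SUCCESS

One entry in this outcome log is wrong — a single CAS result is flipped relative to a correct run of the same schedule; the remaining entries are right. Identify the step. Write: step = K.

step = 6

Correct run:
1. LOAD T0 → mem=0 r[T0]=0 [LOAD]
2. CAS T0 → mem=1 r[T0]=0 [OK]
3. LOAD T1 → mem=1 r[T1]=1 [LOAD]
4. LOAD T3 → mem=1 r[T3]=1 [LOAD]
5. CAS T3 → mem=2 r[T3]=1 [OK]
6. CAS T1 → mem=2 r[T1]=1 [RETRY]
7. LOAD T1 → mem=2 r[T1]=2 [LOAD]
8. LOAD T3 → mem=2 r[T3]=2 [LOAD]
9. LOAD T2 → mem=2 r[T2]=2 [LOAD]
10. CAS T1 → mem=3 r[T1]=2 [OK]
11. CAS T2 → mem=3 r[T2]=2 [RETRY]
12. LOAD T2 → mem=3 r[T2]=3 [LOAD]
13. CAS T3 → mem=3 r[T3]=2 [RETRY]
14. CAS T2 → mem=4 r[T2]=3 [OK]
15. LOAD T2 → mem=4 r[T2]=4 [LOAD]
16. CAS T2 → mem=5 r[T2]=4 [OK]
Log disagrees first at step 6.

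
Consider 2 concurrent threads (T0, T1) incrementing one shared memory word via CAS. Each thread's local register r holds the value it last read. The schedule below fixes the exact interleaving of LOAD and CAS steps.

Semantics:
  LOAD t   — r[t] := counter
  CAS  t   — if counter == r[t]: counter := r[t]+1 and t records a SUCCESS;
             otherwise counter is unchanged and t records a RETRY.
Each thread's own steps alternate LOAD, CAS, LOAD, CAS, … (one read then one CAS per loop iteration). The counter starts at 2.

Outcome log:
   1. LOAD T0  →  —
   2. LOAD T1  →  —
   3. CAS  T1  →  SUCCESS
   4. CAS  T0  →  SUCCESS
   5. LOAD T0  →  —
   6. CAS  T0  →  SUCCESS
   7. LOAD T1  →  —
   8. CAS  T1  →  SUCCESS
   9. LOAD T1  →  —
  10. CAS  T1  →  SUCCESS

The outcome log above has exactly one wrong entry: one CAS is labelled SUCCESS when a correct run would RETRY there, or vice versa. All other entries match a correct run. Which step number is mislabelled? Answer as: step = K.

Reference trace:
step 1: T0 LOAD ⇒ load; ctr=2 reg=2
step 2: T1 LOAD ⇒ load; ctr=2 reg=2
step 3: T1 CAS ⇒ ok; ctr=3 reg=2
step 4: T0 CAS ⇒ retry; ctr=3 reg=2
step 5: T0 LOAD ⇒ load; ctr=3 reg=3
step 6: T0 CAS ⇒ ok; ctr=4 reg=3
step 7: T1 LOAD ⇒ load; ctr=4 reg=4
step 8: T1 CAS ⇒ ok; ctr=5 reg=4
step 9: T1 LOAD ⇒ load; ctr=5 reg=5
step 10: T1 CAS ⇒ ok; ctr=6 reg=5
Flip is step 4.

step = 4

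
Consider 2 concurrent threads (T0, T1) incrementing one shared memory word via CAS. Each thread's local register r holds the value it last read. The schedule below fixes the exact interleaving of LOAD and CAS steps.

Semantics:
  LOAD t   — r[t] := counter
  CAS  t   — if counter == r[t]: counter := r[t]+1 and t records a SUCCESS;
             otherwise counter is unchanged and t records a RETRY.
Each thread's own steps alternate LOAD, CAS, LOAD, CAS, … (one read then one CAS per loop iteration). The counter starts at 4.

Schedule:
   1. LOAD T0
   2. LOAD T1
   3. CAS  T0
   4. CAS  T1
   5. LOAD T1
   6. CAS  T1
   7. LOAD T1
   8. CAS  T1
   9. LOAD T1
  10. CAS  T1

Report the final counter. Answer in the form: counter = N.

[1] T0.load  rd  (counter 4, T0.r 4)
[2] T1.load  rd  (counter 4, T1.r 4)
[3] T0.cas  hit  (counter 5, T0.r 4)
[4] T1.cas  miss  (counter 5, T1.r 4)
[5] T1.load  rd  (counter 5, T1.r 5)
[6] T1.cas  hit  (counter 6, T1.r 5)
[7] T1.load  rd  (counter 6, T1.r 6)
[8] T1.cas  hit  (counter 7, T1.r 6)
[9] T1.load  rd  (counter 7, T1.r 7)
[10] T1.cas  hit  (counter 8, T1.r 7)

counter = 8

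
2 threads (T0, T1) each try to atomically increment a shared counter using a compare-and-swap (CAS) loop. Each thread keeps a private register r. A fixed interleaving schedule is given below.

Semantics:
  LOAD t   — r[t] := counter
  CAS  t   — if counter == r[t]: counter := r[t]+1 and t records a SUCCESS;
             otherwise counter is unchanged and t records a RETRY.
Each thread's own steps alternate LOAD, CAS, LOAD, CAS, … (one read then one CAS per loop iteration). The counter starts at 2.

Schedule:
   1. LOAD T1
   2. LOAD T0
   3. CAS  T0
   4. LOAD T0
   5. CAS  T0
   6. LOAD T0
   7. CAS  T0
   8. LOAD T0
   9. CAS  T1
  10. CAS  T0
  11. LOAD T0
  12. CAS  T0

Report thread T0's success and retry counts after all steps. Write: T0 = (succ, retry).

[1] T1.load  rd  (counter 2, T1.r 2)
[2] T0.load  rd  (counter 2, T0.r 2)
[3] T0.cas  hit  (counter 3, T0.r 2)
[4] T0.load  rd  (counter 3, T0.r 3)
[5] T0.cas  hit  (counter 4, T0.r 3)
[6] T0.load  rd  (counter 4, T0.r 4)
[7] T0.cas  hit  (counter 5, T0.r 4)
[8] T0.load  rd  (counter 5, T0.r 5)
[9] T1.cas  miss  (counter 5, T1.r 2)
[10] T0.cas  hit  (counter 6, T0.r 5)
[11] T0.load  rd  (counter 6, T0.r 6)
[12] T0.cas  hit  (counter 7, T0.r 6)

T0 = (5, 0)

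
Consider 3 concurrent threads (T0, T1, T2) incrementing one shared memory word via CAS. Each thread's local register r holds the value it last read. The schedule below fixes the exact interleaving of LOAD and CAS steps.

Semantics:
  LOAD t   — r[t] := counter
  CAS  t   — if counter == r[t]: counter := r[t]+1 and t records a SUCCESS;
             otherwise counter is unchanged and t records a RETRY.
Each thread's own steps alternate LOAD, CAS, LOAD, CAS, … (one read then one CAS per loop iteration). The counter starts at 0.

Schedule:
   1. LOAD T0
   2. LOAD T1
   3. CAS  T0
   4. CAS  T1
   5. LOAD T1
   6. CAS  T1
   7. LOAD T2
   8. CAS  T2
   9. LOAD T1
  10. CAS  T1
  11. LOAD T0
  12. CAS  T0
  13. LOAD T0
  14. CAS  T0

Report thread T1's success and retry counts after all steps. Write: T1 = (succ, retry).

T1 = (2, 1)

#1 T0 reads 0
#2 T1 reads 0
#3 T0 CAS(0→1) writes; counter now 1
#4 T1 CAS(0→1) fails; counter now 1
#5 T1 reads 1
#6 T1 CAS(1→2) writes; counter now 2
#7 T2 reads 2
#8 T2 CAS(2→3) writes; counter now 3
#9 T1 reads 3
#10 T1 CAS(3→4) writes; counter now 4
#11 T0 reads 4
#12 T0 CAS(4→5) writes; counter now 5
#13 T0 reads 5
#14 T0 CAS(5→6) writes; counter now 6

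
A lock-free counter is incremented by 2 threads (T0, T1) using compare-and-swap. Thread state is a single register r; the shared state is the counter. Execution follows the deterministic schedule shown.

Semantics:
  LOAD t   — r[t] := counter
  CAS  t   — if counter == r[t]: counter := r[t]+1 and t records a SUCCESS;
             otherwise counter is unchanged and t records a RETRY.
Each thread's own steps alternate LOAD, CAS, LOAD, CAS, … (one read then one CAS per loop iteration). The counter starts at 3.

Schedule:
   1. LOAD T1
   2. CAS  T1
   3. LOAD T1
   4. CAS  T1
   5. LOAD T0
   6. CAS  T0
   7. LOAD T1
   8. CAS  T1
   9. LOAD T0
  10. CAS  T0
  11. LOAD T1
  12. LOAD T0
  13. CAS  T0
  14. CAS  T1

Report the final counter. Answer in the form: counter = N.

step 1: T1 LOAD ⇒ load; ctr=3 reg=3
step 2: T1 CAS ⇒ ok; ctr=4 reg=3
step 3: T1 LOAD ⇒ load; ctr=4 reg=4
step 4: T1 CAS ⇒ ok; ctr=5 reg=4
step 5: T0 LOAD ⇒ load; ctr=5 reg=5
step 6: T0 CAS ⇒ ok; ctr=6 reg=5
step 7: T1 LOAD ⇒ load; ctr=6 reg=6
step 8: T1 CAS ⇒ ok; ctr=7 reg=6
step 9: T0 LOAD ⇒ load; ctr=7 reg=7
step 10: T0 CAS ⇒ ok; ctr=8 reg=7
step 11: T1 LOAD ⇒ load; ctr=8 reg=8
step 12: T0 LOAD ⇒ load; ctr=8 reg=8
step 13: T0 CAS ⇒ ok; ctr=9 reg=8
step 14: T1 CAS ⇒ retry; ctr=9 reg=8

counter = 9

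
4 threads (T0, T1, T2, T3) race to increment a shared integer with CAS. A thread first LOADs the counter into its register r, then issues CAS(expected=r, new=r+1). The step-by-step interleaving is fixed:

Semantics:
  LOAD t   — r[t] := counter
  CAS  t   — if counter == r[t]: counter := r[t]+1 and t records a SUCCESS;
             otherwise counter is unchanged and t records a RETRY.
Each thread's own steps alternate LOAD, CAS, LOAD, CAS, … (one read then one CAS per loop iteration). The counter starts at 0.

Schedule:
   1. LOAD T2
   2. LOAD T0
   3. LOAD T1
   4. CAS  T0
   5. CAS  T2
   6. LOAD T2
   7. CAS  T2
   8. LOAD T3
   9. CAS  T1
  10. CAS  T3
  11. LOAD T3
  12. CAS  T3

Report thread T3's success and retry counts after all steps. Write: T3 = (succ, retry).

T3 = (2, 0)

   1) LOAD T2:  M=0  r_T2=0
   2) LOAD T0:  M=0  r_T0=0
   3) LOAD T1:  M=0  r_T1=0
   4) CAS  T0:  M=1  r_T0=0 ✓
   5) CAS  T2:  M=1  r_T2=0 ✗
   6) LOAD T2:  M=1  r_T2=1
   7) CAS  T2:  M=2  r_T2=1 ✓
   8) LOAD T3:  M=2  r_T3=2
   9) CAS  T1:  M=2  r_T1=0 ✗
  10) CAS  T3:  M=3  r_T3=2 ✓
  11) LOAD T3:  M=3  r_T3=3
  12) CAS  T3:  M=4  r_T3=3 ✓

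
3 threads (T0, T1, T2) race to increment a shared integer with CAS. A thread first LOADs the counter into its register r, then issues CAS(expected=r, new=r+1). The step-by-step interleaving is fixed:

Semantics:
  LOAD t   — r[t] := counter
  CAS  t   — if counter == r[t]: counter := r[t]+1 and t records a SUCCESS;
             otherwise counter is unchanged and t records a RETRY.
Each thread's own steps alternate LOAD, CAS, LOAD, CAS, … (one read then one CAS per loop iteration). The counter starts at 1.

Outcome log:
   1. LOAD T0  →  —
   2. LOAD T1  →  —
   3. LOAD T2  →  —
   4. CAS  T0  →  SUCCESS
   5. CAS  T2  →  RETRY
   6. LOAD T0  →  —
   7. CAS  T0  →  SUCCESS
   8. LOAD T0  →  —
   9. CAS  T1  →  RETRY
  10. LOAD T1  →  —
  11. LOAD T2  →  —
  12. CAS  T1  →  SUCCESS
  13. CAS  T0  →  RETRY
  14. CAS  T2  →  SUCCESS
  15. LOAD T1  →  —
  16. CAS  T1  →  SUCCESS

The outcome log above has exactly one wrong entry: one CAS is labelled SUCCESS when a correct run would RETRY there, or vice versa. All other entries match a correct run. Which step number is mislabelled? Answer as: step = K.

step = 14

Re-executing:
step 1: T0 LOAD ⇒ load; ctr=1 reg=1
step 2: T1 LOAD ⇒ load; ctr=1 reg=1
step 3: T2 LOAD ⇒ load; ctr=1 reg=1
step 4: T0 CAS ⇒ ok; ctr=2 reg=1
step 5: T2 CAS ⇒ retry; ctr=2 reg=1
step 6: T0 LOAD ⇒ load; ctr=2 reg=2
step 7: T0 CAS ⇒ ok; ctr=3 reg=2
step 8: T0 LOAD ⇒ load; ctr=3 reg=3
step 9: T1 CAS ⇒ retry; ctr=3 reg=1
step 10: T1 LOAD ⇒ load; ctr=3 reg=3
step 11: T2 LOAD ⇒ load; ctr=3 reg=3
step 12: T1 CAS ⇒ ok; ctr=4 reg=3
step 13: T0 CAS ⇒ retry; ctr=4 reg=3
step 14: T2 CAS ⇒ retry; ctr=4 reg=3
step 15: T1 LOAD ⇒ load; ctr=4 reg=4
step 16: T1 CAS ⇒ ok; ctr=5 reg=4
Log disagrees first at step 14.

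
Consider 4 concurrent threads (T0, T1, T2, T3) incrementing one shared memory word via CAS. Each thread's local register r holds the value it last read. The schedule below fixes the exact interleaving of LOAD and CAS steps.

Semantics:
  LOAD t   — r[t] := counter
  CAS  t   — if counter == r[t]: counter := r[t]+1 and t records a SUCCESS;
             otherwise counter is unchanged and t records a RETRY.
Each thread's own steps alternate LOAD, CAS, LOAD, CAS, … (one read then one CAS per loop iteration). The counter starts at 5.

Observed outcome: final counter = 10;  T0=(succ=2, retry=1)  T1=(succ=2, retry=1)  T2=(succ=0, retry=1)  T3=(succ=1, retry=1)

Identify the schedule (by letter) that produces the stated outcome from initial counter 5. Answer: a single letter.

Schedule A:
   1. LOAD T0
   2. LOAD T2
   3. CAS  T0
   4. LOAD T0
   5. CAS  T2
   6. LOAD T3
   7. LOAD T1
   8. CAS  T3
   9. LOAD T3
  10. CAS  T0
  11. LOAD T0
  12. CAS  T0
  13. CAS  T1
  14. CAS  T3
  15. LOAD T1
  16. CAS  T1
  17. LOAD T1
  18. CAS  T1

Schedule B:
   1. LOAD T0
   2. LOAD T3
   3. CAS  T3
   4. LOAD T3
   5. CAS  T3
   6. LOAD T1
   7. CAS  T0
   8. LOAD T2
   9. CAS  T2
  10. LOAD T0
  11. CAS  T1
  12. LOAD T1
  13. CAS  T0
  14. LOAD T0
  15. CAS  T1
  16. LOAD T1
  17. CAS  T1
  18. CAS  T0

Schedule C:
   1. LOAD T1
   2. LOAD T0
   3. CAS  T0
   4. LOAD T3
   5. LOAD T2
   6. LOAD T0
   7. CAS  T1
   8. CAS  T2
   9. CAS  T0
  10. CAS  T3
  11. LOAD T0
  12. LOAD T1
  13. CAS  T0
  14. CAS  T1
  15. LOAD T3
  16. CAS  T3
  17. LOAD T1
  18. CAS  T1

A

Run A:
   1) LOAD T0:  M=5  r_T0=5
   2) LOAD T2:  M=5  r_T2=5
   3) CAS  T0:  M=6  r_T0=5 ✓
   4) LOAD T0:  M=6  r_T0=6
   5) CAS  T2:  M=6  r_T2=5 ✗
   6) LOAD T3:  M=6  r_T3=6
   7) LOAD T1:  M=6  r_T1=6
   8) CAS  T3:  M=7  r_T3=6 ✓
   9) LOAD T3:  M=7  r_T3=7
  10) CAS  T0:  M=7  r_T0=6 ✗
  11) LOAD T0:  M=7  r_T0=7
  12) CAS  T0:  M=8  r_T0=7 ✓
  13) CAS  T1:  M=8  r_T1=6 ✗
  14) CAS  T3:  M=8  r_T3=7 ✗
  15) LOAD T1:  M=8  r_T1=8
  16) CAS  T1:  M=9  r_T1=8 ✓
  17) LOAD T1:  M=9  r_T1=9
  18) CAS  T1:  M=10  r_T1=9 ✓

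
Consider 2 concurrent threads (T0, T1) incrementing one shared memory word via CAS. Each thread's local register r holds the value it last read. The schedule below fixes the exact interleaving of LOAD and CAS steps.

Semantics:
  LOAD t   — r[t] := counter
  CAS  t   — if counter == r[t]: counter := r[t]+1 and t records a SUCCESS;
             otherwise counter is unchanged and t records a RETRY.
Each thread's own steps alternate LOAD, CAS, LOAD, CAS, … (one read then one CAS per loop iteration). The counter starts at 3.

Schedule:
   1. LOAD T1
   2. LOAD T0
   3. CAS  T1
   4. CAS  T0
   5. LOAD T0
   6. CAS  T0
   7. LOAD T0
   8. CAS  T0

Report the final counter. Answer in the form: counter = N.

1. LOAD T1 → mem=3 r[T1]=3 [LOAD]
2. LOAD T0 → mem=3 r[T0]=3 [LOAD]
3. CAS T1 → mem=4 r[T1]=3 [OK]
4. CAS T0 → mem=4 r[T0]=3 [RETRY]
5. LOAD T0 → mem=4 r[T0]=4 [LOAD]
6. CAS T0 → mem=5 r[T0]=4 [OK]
7. LOAD T0 → mem=5 r[T0]=5 [LOAD]
8. CAS T0 → mem=6 r[T0]=5 [OK]

counter = 6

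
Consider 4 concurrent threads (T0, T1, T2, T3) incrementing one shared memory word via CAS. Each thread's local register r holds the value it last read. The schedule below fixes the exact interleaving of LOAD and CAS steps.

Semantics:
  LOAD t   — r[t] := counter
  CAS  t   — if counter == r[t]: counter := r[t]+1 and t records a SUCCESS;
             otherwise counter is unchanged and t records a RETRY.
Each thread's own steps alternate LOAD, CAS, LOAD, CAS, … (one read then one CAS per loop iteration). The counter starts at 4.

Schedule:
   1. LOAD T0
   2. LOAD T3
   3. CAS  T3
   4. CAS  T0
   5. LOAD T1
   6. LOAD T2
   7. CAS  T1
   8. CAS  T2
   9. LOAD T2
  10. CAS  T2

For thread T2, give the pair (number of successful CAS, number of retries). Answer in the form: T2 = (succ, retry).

1. LOAD T0 → mem=4 r[T0]=4 [LOAD]
2. LOAD T3 → mem=4 r[T3]=4 [LOAD]
3. CAS T3 → mem=5 r[T3]=4 [OK]
4. CAS T0 → mem=5 r[T0]=4 [RETRY]
5. LOAD T1 → mem=5 r[T1]=5 [LOAD]
6. LOAD T2 → mem=5 r[T2]=5 [LOAD]
7. CAS T1 → mem=6 r[T1]=5 [OK]
8. CAS T2 → mem=6 r[T2]=5 [RETRY]
9. LOAD T2 → mem=6 r[T2]=6 [LOAD]
10. CAS T2 → mem=7 r[T2]=6 [OK]

T2 = (1, 1)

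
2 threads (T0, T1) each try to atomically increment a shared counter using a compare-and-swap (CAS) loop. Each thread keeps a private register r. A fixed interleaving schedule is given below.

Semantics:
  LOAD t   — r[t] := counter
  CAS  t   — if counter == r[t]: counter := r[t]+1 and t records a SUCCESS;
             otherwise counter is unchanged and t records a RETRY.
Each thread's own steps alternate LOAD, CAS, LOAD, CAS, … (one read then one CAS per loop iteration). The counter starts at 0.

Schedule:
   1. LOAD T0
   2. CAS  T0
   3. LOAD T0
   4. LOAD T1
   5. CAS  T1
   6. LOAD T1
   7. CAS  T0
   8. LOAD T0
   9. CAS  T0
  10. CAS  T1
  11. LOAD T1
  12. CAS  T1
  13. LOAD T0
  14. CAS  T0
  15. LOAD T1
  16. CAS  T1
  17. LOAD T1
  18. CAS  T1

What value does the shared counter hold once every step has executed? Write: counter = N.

counter = 7

   1) LOAD T0:  M=0  r_T0=0
   2) CAS  T0:  M=1  r_T0=0 ✓
   3) LOAD T0:  M=1  r_T0=1
   4) LOAD T1:  M=1  r_T1=1
   5) CAS  T1:  M=2  r_T1=1 ✓
   6) LOAD T1:  M=2  r_T1=2
   7) CAS  T0:  M=2  r_T0=1 ✗
   8) LOAD T0:  M=2  r_T0=2
   9) CAS  T0:  M=3  r_T0=2 ✓
  10) CAS  T1:  M=3  r_T1=2 ✗
  11) LOAD T1:  M=3  r_T1=3
  12) CAS  T1:  M=4  r_T1=3 ✓
  13) LOAD T0:  M=4  r_T0=4
  14) CAS  T0:  M=5  r_T0=4 ✓
  15) LOAD T1:  M=5  r_T1=5
  16) CAS  T1:  M=6  r_T1=5 ✓
  17) LOAD T1:  M=6  r_T1=6
  18) CAS  T1:  M=7  r_T1=6 ✓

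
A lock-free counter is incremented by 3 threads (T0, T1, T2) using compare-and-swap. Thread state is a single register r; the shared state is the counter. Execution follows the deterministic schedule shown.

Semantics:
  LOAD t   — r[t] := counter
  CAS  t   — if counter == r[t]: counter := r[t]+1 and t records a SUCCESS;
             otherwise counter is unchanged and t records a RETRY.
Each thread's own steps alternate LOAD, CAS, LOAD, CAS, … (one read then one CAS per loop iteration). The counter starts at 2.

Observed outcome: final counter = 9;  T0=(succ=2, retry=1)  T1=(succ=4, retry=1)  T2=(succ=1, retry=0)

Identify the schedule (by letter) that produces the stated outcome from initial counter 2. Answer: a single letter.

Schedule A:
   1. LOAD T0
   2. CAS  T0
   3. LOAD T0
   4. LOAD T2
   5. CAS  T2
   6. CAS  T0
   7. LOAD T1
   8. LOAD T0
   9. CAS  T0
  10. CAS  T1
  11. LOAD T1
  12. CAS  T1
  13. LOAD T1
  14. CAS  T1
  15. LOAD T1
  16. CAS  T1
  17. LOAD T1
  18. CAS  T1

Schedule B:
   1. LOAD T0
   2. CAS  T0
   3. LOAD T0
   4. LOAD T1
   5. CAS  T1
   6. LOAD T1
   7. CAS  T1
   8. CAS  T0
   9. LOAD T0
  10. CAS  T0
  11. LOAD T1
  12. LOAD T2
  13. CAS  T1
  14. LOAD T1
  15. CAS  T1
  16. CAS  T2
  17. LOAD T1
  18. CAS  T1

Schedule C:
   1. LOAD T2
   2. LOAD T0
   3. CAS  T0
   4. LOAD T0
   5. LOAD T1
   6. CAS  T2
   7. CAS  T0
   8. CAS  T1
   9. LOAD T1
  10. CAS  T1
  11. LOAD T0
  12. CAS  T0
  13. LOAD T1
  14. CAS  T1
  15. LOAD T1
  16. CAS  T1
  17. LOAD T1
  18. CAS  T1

A

Simulating candidate A:
#1 T0 reads 2
#2 T0 CAS(2→3) writes; counter now 3
#3 T0 reads 3
#4 T2 reads 3
#5 T2 CAS(3→4) writes; counter now 4
#6 T0 CAS(3→4) fails; counter now 4
#7 T1 reads 4
#8 T0 reads 4
#9 T0 CAS(4→5) writes; counter now 5
#10 T1 CAS(4→5) fails; counter now 5
#11 T1 reads 5
#12 T1 CAS(5→6) writes; counter now 6
#13 T1 reads 6
#14 T1 CAS(6→7) writes; counter now 7
#15 T1 reads 7
#16 T1 CAS(7→8) writes; counter now 8
#17 T1 reads 8
#18 T1 CAS(8→9) writes; counter now 9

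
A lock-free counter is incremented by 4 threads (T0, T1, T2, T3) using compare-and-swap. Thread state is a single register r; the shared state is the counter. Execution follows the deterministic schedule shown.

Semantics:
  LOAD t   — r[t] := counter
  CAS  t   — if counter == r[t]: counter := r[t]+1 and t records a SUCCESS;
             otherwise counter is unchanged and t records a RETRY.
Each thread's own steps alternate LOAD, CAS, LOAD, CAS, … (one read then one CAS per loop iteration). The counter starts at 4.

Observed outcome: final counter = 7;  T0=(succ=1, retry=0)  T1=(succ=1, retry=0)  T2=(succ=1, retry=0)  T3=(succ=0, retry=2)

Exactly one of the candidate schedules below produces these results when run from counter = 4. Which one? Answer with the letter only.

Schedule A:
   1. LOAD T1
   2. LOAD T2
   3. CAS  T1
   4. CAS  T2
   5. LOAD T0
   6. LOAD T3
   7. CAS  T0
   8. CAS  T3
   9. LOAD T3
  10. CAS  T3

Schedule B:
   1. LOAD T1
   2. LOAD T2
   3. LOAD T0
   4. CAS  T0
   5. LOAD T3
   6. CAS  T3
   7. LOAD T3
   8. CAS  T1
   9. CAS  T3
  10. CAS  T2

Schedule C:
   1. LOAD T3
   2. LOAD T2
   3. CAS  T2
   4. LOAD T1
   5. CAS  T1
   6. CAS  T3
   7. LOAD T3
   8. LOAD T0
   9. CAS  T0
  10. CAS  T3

C

Simulating candidate C:
T3 LOAD — after: cnt=4, r=4 — load
T2 LOAD — after: cnt=4, r=4 — load
T2 CAS — after: cnt=5, r=4 — ok
T1 LOAD — after: cnt=5, r=5 — load
T1 CAS — after: cnt=6, r=5 — ok
T3 CAS — after: cnt=6, r=4 — retry
T3 LOAD — after: cnt=6, r=6 — load
T0 LOAD — after: cnt=6, r=6 — load
T0 CAS — after: cnt=7, r=6 — ok
T3 CAS — after: cnt=7, r=6 — retry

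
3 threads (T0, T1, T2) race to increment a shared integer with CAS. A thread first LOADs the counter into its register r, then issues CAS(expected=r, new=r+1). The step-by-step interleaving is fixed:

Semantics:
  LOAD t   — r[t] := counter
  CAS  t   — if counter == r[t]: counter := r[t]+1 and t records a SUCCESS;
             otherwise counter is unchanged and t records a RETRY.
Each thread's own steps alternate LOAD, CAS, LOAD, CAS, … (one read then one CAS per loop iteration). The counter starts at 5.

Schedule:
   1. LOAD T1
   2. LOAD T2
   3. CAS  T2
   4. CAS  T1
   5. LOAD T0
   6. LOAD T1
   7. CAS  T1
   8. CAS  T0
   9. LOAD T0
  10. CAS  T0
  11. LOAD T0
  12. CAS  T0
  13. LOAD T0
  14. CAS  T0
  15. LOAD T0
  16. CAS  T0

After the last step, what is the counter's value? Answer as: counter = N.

counter = 11

[1] T1.load  rd  (counter 5, T1.r 5)
[2] T2.load  rd  (counter 5, T2.r 5)
[3] T2.cas  hit  (counter 6, T2.r 5)
[4] T1.cas  miss  (counter 6, T1.r 5)
[5] T0.load  rd  (counter 6, T0.r 6)
[6] T1.load  rd  (counter 6, T1.r 6)
[7] T1.cas  hit  (counter 7, T1.r 6)
[8] T0.cas  miss  (counter 7, T0.r 6)
[9] T0.load  rd  (counter 7, T0.r 7)
[10] T0.cas  hit  (counter 8, T0.r 7)
[11] T0.load  rd  (counter 8, T0.r 8)
[12] T0.cas  hit  (counter 9, T0.r 8)
[13] T0.load  rd  (counter 9, T0.r 9)
[14] T0.cas  hit  (counter 10, T0.r 9)
[15] T0.load  rd  (counter 10, T0.r 10)
[16] T0.cas  hit  (counter 11, T0.r 10)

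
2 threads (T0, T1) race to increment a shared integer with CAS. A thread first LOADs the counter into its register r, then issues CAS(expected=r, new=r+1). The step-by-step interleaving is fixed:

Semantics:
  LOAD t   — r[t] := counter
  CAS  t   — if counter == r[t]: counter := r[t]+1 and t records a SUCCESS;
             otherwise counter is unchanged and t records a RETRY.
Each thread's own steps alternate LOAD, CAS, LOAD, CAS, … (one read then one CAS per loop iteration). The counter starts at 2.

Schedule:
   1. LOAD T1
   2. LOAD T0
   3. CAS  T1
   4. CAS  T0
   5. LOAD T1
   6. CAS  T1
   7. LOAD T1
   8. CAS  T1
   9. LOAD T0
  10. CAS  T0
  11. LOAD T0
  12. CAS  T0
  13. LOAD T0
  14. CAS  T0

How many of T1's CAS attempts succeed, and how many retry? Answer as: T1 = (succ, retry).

step 1: T1 LOAD ⇒ load; ctr=2 reg=2
step 2: T0 LOAD ⇒ load; ctr=2 reg=2
step 3: T1 CAS ⇒ ok; ctr=3 reg=2
step 4: T0 CAS ⇒ retry; ctr=3 reg=2
step 5: T1 LOAD ⇒ load; ctr=3 reg=3
step 6: T1 CAS ⇒ ok; ctr=4 reg=3
step 7: T1 LOAD ⇒ load; ctr=4 reg=4
step 8: T1 CAS ⇒ ok; ctr=5 reg=4
step 9: T0 LOAD ⇒ load; ctr=5 reg=5
step 10: T0 CAS ⇒ ok; ctr=6 reg=5
step 11: T0 LOAD ⇒ load; ctr=6 reg=6
step 12: T0 CAS ⇒ ok; ctr=7 reg=6
step 13: T0 LOAD ⇒ load; ctr=7 reg=7
step 14: T0 CAS ⇒ ok; ctr=8 reg=7

T1 = (3, 0)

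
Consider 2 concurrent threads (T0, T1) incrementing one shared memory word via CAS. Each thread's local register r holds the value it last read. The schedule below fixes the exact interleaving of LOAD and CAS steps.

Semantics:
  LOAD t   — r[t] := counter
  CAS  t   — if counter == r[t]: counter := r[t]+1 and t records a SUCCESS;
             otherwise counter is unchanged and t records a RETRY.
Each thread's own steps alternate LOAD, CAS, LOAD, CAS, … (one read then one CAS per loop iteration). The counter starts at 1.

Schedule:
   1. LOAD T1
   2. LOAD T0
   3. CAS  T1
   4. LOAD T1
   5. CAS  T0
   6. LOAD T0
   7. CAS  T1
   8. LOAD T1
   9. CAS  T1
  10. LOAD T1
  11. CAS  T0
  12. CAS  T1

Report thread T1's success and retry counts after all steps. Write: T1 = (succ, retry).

T1 LOAD — after: cnt=1, r=1 — load
T0 LOAD — after: cnt=1, r=1 — load
T1 CAS — after: cnt=2, r=1 — ok
T1 LOAD — after: cnt=2, r=2 — load
T0 CAS — after: cnt=2, r=1 — retry
T0 LOAD — after: cnt=2, r=2 — load
T1 CAS — after: cnt=3, r=2 — ok
T1 LOAD — after: cnt=3, r=3 — load
T1 CAS — after: cnt=4, r=3 — ok
T1 LOAD — after: cnt=4, r=4 — load
T0 CAS — after: cnt=4, r=2 — retry
T1 CAS — after: cnt=5, r=4 — ok

T1 = (4, 0)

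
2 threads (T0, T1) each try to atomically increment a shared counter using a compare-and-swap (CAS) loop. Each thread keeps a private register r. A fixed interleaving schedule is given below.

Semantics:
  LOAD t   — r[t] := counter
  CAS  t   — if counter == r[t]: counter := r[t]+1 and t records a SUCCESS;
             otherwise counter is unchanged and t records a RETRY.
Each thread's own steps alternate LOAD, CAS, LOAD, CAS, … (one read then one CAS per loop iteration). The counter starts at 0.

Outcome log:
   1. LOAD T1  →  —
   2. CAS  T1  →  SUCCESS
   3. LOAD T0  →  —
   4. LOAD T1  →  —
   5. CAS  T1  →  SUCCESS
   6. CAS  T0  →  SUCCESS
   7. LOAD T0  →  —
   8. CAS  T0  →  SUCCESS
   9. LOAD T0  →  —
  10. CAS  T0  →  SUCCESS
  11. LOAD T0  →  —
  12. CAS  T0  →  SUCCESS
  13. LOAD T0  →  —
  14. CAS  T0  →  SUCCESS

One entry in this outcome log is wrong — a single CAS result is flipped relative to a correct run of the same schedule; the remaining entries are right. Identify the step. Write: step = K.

Reference trace:
1. LOAD T1 → mem=0 r[T1]=0 [LOAD]
2. CAS T1 → mem=1 r[T1]=0 [OK]
3. LOAD T0 → mem=1 r[T0]=1 [LOAD]
4. LOAD T1 → mem=1 r[T1]=1 [LOAD]
5. CAS T1 → mem=2 r[T1]=1 [OK]
6. CAS T0 → mem=2 r[T0]=1 [RETRY]
7. LOAD T0 → mem=2 r[T0]=2 [LOAD]
8. CAS T0 → mem=3 r[T0]=2 [OK]
9. LOAD T0 → mem=3 r[T0]=3 [LOAD]
10. CAS T0 → mem=4 r[T0]=3 [OK]
11. LOAD T0 → mem=4 r[T0]=4 [LOAD]
12. CAS T0 → mem=5 r[T0]=4 [OK]
13. LOAD T0 → mem=5 r[T0]=5 [LOAD]
14. CAS T0 → mem=6 r[T0]=5 [OK]
Log disagrees first at step 6.

step = 6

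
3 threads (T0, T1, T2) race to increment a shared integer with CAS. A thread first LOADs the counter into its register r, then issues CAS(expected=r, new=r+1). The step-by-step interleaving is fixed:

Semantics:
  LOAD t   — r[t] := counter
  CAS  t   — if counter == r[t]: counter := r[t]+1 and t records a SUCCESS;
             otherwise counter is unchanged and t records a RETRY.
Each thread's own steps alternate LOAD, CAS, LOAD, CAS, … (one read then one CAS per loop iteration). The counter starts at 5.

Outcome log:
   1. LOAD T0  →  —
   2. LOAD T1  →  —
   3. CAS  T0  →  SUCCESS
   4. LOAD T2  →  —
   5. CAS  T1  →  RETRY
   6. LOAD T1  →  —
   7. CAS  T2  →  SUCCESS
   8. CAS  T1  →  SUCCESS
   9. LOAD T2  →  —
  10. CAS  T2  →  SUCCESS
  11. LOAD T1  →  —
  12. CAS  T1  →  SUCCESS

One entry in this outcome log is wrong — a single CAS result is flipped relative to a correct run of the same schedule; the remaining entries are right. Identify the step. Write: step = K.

step = 8

Reference trace:
[1] T0.load  rd  (counter 5, T0.r 5)
[2] T1.load  rd  (counter 5, T1.r 5)
[3] T0.cas  hit  (counter 6, T0.r 5)
[4] T2.load  rd  (counter 6, T2.r 6)
[5] T1.cas  miss  (counter 6, T1.r 5)
[6] T1.load  rd  (counter 6, T1.r 6)
[7] T2.cas  hit  (counter 7, T2.r 6)
[8] T1.cas  miss  (counter 7, T1.r 6)
[9] T2.load  rd  (counter 7, T2.r 7)
[10] T2.cas  hit  (counter 8, T2.r 7)
[11] T1.load  rd  (counter 8, T1.r 8)
[12] T1.cas  hit  (counter 9, T1.r 8)
Flip is step 8.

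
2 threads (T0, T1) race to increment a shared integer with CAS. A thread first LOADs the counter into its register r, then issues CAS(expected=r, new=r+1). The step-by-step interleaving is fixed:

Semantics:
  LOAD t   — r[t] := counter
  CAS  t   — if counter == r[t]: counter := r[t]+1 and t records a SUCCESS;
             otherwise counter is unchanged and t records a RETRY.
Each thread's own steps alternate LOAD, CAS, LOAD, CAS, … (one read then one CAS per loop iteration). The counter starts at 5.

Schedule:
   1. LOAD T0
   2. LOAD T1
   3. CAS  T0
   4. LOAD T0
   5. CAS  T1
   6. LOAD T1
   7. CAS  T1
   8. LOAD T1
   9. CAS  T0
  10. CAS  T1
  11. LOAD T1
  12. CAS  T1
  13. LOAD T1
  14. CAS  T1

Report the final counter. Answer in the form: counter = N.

T0 LOAD — after: cnt=5, r=5 — load
T1 LOAD — after: cnt=5, r=5 — load
T0 CAS — after: cnt=6, r=5 — ok
T0 LOAD — after: cnt=6, r=6 — load
T1 CAS — after: cnt=6, r=5 — retry
T1 LOAD — after: cnt=6, r=6 — load
T1 CAS — after: cnt=7, r=6 — ok
T1 LOAD — after: cnt=7, r=7 — load
T0 CAS — after: cnt=7, r=6 — retry
T1 CAS — after: cnt=8, r=7 — ok
T1 LOAD — after: cnt=8, r=8 — load
T1 CAS — after: cnt=9, r=8 — ok
T1 LOAD — after: cnt=9, r=9 — load
T1 CAS — after: cnt=10, r=9 — ok

counter = 10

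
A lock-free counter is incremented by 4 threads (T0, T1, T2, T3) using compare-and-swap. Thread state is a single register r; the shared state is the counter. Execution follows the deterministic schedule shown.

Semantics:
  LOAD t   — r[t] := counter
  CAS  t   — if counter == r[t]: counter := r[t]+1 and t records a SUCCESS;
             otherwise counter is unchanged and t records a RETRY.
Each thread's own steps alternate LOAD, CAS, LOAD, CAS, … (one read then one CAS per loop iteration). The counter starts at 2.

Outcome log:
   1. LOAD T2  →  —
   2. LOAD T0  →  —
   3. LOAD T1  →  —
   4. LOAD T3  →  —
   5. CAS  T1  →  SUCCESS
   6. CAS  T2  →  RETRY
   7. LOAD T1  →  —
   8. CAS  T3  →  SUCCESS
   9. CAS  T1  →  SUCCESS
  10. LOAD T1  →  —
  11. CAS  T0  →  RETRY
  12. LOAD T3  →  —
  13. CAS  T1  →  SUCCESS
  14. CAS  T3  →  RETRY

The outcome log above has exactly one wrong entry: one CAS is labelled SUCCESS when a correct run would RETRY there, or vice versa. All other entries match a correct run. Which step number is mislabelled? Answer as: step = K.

step = 8

Re-executing:
T2 LOAD — after: cnt=2, r=2 — load
T0 LOAD — after: cnt=2, r=2 — load
T1 LOAD — after: cnt=2, r=2 — load
T3 LOAD — after: cnt=2, r=2 — load
T1 CAS — after: cnt=3, r=2 — ok
T2 CAS — after: cnt=3, r=2 — retry
T1 LOAD — after: cnt=3, r=3 — load
T3 CAS — after: cnt=3, r=2 — retry
T1 CAS — after: cnt=4, r=3 — ok
T1 LOAD — after: cnt=4, r=4 — load
T0 CAS — after: cnt=4, r=2 — retry
T3 LOAD — after: cnt=4, r=4 — load
T1 CAS — after: cnt=5, r=4 — ok
T3 CAS — after: cnt=5, r=4 — retry
Mismatch at 8.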